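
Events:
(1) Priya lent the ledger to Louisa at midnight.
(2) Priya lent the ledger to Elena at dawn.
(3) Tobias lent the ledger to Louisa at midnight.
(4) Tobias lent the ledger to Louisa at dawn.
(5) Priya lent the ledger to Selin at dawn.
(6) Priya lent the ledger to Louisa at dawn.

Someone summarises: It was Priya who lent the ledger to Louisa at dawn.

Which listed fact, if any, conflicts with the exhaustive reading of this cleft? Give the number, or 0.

4

The cleft puts "Priya" in focus and presupposes the open proposition with thing = the ledger, recipient = Louisa, setting = at dawn.
Exhaustivity: Priya is the only agent satisfying that background.
Fact (4) shares the background but with agent = Tobias; exhaustivity is violated.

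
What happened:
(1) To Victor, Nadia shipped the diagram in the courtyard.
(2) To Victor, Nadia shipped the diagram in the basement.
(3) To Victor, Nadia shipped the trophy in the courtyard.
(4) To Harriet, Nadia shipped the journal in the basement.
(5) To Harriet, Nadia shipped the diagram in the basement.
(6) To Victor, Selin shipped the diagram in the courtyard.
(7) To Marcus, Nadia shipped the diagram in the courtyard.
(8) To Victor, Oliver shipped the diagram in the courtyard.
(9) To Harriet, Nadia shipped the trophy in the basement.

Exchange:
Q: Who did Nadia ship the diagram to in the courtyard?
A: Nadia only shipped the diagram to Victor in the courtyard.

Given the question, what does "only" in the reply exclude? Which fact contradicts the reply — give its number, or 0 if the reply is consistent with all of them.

7

Answering "Who did ... to ...?" puts focus on the recipient — here, "Victor".
"Only" then excludes alternative recipients while the background — Nadia as agent and the diagram as thing and in the courtyard as setting — is held fixed.
Fact (7) keeps Nadia as agent and the diagram as thing and in the courtyard as setting but has recipient = Marcus; that refutes the reply.
(Fact (3) would refute a reading with focus on the thing — but that is not what the question asks.)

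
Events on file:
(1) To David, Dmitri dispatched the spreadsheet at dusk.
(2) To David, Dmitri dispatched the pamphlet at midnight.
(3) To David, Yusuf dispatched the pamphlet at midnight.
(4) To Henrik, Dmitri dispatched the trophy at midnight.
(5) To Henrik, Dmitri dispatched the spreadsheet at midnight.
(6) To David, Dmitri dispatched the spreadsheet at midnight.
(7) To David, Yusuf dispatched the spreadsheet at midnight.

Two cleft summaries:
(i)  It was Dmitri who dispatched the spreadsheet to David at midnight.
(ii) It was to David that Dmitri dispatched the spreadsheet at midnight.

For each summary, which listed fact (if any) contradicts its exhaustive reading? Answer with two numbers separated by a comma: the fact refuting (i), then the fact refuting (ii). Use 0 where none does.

Summary (i) focuses "Dmitri" (the agent); background the spreadsheet as thing and David as recipient and at midnight as setting. Fact (7) matches that background with agent = Yusuf — refutes (i).
Summary (ii) focuses "David" (the recipient); background Dmitri as agent and the spreadsheet as thing and at midnight as setting. Fact (5) matches that background with recipient = Henrik — refutes (ii).

7, 5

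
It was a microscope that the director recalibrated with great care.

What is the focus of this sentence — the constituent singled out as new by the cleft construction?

In an it-cleft "It was X that/who ...", the clefted constituent X is the focus; the that/who-clause expresses the presupposed open proposition.
Here the focus is "a microscope". The backgrounded (presupposed) material includes "the director" and "with great care".

a microscope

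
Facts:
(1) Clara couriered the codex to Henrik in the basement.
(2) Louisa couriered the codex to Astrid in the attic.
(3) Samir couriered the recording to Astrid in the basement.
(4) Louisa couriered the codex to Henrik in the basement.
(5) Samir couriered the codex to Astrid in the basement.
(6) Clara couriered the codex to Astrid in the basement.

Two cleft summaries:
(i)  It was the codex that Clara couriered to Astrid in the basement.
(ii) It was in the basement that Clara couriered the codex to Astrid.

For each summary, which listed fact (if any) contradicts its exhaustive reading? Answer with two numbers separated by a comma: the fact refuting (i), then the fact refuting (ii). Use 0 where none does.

0, 0

Summary (i) focuses "the codex" (the thing); background Clara as agent and Astrid as recipient and in the basement as setting. No fact matches that background with a different thing, so 0.
Summary (ii) focuses "in the basement" (the setting); background Clara as agent and the codex as thing and Astrid as recipient. No fact matches that background with a different setting, so 0.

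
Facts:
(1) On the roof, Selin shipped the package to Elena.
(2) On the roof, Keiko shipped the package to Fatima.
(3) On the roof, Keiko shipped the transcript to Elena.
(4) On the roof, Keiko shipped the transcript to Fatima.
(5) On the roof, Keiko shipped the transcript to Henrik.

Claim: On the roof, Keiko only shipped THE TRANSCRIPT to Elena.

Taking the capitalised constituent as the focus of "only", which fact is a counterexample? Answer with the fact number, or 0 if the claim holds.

0

The capitals mark "the transcript" as focus. So "only" rules out other things, with the rest (Keiko as agent and Elena as recipient and on the roof as setting) as background.
Every other fact changes something in the background, not just the thing. Nothing refutes the claim.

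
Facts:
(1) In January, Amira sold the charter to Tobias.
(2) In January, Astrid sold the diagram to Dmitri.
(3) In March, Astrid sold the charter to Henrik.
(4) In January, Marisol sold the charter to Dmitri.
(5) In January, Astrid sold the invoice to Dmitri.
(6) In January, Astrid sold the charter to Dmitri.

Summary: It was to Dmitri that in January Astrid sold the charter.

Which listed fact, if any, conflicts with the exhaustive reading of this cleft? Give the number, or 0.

Focus of the cleft: "Dmitri" (the recipient). Presupposed background: same agent, thing, setting (Astrid / the charter / in January).
Exhaustivity: Dmitri is the only recipient satisfying that background.
No listed fact matches the background with a different recipient. Exhaustivity holds.

0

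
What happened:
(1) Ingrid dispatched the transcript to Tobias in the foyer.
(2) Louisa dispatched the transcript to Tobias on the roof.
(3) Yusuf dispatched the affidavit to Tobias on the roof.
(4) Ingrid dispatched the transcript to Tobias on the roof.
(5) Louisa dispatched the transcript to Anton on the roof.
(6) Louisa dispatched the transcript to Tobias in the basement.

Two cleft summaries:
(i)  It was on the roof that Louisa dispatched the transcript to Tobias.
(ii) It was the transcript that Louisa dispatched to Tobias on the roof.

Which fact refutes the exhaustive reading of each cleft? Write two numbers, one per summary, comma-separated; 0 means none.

6, 0

(i): focus "on the roof". Looking for same agent, thing, recipient (Louisa / the transcript / Tobias) with some other setting — fact (6) has in the basement there. Refuted.
(ii): focus "the transcript". No fact shares same agent, recipient, setting (Louisa / Tobias / on the roof) with a different thing. 0.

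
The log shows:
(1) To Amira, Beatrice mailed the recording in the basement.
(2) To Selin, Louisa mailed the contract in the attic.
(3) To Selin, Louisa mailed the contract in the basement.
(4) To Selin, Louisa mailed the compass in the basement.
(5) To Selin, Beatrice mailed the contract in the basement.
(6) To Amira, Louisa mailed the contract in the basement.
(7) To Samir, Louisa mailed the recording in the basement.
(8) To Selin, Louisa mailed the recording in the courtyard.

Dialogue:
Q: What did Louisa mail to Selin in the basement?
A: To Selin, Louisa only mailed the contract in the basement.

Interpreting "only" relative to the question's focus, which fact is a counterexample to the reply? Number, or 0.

4

The question "What did ...?" targets the thing, so in the reply the focus falls on "the contract".
So "only" ranges over things; the rest (agent = Louisa, recipient = Selin, setting = in the basement) is presupposed.
Fact (4) shares the background with a different thing (the compass) — counterexample.
(Fact (6) would refute a reading with focus on the recipient — but that is not what the question asks.)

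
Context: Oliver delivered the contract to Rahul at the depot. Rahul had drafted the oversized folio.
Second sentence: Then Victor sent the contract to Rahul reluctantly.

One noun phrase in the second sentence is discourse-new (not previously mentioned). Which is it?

"the contract" and "Rahul" in the second sentence are given — already mentioned in the context.
"Victor" has no antecedent in the context; it is discourse-new.

Victor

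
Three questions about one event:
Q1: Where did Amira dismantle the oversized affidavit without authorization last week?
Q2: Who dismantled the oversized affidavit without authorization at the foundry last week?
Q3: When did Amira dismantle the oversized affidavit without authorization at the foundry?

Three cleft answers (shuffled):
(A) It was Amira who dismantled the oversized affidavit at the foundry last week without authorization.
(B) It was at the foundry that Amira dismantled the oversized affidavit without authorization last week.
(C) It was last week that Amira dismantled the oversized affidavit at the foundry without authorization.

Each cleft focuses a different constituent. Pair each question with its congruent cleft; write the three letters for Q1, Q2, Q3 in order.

Q1 asks about the location; cleft (B) focuses "at the foundry", which is the location — so Q1 → B.
Q2 asks about the subject (agent); cleft (A) focuses "Amira", which is the subject (agent) — so Q2 → A.
Q3 asks about the time; cleft (C) focuses "last week", which is the time — so Q3 → C.
Mapping: Q1→B, Q2→A, Q3→C.

BAC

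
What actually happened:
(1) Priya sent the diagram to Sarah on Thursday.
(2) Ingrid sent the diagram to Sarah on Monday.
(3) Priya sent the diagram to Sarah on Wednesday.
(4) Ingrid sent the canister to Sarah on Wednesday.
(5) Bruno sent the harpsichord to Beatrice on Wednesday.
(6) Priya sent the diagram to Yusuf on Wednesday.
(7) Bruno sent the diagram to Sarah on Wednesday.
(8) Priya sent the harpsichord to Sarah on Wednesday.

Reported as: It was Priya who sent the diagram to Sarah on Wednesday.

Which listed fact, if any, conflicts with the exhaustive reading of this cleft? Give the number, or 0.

Focus of the cleft: "Priya" (the agent). Presupposed background: same thing, recipient, setting (the diagram / Sarah / on Wednesday).
The exhaustive reading says no other agent fits that background.
Fact (7) shares the background but with agent = Bruno; exhaustivity is violated.

7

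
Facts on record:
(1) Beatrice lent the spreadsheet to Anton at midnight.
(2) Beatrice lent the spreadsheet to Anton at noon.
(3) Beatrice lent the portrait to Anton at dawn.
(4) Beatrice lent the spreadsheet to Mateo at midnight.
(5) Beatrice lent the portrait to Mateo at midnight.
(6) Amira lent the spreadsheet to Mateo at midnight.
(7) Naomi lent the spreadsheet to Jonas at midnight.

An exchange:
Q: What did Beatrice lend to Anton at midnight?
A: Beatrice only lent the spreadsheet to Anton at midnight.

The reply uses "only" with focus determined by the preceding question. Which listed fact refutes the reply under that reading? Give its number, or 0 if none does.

The question "What did ...?" targets the thing, so in the reply the focus falls on "the spreadsheet".
"Only" then excludes alternative things while the background — Beatrice as agent and Anton as recipient and at midnight as setting — is held fixed.
No listed fact shares that background with another thing. Nothing contradicts the reply.
(Fact (4) would refute a reading with focus on the recipient — but that is not what the question asks.)

0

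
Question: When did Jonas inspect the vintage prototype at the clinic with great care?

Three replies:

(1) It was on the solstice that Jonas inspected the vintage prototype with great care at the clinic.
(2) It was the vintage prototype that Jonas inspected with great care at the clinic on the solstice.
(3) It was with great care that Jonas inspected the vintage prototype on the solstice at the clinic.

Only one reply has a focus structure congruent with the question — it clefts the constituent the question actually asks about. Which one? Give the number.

1

The question word "when" targets the time.
Option (1) clefts "on the solstice" — that matches what the question asks about.
Option (2) clefts "the vintage prototype" — the direct object, not what was asked.
Option (3) clefts "with great care" — the manner, not what was asked.
So the congruent reply is (1).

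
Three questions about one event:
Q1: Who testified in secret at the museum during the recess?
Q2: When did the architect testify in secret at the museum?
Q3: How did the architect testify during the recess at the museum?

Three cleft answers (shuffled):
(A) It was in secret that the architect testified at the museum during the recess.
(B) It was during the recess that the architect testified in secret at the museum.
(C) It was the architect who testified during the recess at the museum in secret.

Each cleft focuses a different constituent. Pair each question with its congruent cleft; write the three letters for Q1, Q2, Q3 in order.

CBA

Q1 asks about the subject (agent); cleft (C) focuses "the architect", which is the subject (agent) — so Q1 → C.
Q2 asks about the time; cleft (B) focuses "during the recess", which is the time — so Q2 → B.
Q3 asks about the manner; cleft (A) focuses "in secret", which is the manner — so Q3 → A.
Mapping: Q1→C, Q2→B, Q3→A.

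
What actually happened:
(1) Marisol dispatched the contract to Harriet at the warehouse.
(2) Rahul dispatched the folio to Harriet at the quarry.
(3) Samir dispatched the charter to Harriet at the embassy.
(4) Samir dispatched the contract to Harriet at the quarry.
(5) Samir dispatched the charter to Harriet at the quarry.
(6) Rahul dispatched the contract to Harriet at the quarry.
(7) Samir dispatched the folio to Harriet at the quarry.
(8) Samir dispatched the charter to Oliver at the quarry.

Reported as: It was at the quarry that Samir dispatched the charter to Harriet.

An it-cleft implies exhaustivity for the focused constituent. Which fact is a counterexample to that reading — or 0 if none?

3

Focus of the cleft: "at the quarry" (the setting). Presupposed background: agent = Samir, thing = the charter, recipient = Harriet.
Exhaustivity: at the quarry is the only setting satisfying that background.
But fact (3) also has agent = Samir, thing = the charter, recipient = Harriet, with setting = at the embassy — so the exhaustive reading fails.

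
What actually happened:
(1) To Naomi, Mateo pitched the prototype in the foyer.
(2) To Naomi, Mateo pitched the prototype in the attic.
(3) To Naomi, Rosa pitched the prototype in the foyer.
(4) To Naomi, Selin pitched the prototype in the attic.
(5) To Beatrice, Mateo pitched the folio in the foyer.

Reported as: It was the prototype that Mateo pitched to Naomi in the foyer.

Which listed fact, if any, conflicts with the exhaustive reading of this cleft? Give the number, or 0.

The cleft puts "the prototype" in focus and presupposes the open proposition with Mateo as agent and Naomi as recipient and in the foyer as setting.
The exhaustive reading says no other thing fits that background.
Every other fact differs from the presupposition on some backgrounded slot, so none challenges the exhaustivity.

0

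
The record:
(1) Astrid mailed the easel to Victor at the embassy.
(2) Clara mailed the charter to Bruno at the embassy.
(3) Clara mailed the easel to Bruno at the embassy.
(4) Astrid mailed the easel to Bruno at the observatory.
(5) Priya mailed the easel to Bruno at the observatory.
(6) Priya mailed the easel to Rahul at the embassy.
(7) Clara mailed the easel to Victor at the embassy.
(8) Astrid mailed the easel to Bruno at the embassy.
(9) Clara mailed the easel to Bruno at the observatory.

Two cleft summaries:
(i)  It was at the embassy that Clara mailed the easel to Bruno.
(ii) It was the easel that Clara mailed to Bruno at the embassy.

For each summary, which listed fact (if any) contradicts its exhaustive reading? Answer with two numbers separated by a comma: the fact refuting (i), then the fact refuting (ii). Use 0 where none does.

9, 2

Summary (i) focuses "at the embassy" (the setting); background agent = Clara, thing = the easel, recipient = Bruno. Fact (9) matches that background with setting = at the observatory — refutes (i).
Summary (ii) focuses "the easel" (the thing); background agent = Clara, recipient = Bruno, setting = at the embassy. Fact (2) matches that background with thing = the charter — refutes (ii).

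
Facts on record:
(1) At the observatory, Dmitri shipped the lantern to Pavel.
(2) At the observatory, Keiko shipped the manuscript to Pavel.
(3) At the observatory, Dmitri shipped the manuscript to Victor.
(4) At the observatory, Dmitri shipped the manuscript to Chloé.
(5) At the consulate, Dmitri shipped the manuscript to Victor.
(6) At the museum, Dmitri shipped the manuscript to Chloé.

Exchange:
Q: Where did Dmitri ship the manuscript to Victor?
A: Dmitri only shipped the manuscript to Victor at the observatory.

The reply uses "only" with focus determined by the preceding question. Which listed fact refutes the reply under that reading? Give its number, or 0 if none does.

5

Answering "Where did ...?" puts focus on the setting — here, "at the observatory".
"Only" then excludes alternative settings while the background — Dmitri as agent and the manuscript as thing and Victor as recipient — is held fixed.
Fact (5) shares the background with a different setting (at the consulate) — counterexample.
(Fact (4) would refute a reading with focus on the recipient — but that is not what the question asks.)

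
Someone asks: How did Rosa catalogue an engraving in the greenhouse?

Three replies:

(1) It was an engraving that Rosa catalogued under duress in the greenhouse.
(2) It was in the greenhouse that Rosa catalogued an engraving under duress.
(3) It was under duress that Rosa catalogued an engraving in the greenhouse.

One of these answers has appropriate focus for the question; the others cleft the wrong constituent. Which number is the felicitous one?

The question word "how" targets the manner.
Option (1) clefts "an engraving" — the direct object, not what was asked.
Option (2) clefts "in the greenhouse" — the location, not what was asked.
Option (3) clefts "under duress" — that matches what the question asks about.
So the congruent reply is (3).

3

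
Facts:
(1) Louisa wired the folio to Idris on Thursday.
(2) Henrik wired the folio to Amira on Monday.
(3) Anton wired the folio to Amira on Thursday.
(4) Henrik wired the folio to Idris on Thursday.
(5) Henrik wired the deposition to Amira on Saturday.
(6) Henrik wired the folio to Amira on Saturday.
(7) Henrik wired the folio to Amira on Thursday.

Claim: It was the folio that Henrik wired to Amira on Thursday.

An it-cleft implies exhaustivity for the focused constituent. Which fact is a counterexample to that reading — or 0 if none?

0

Focus of the cleft: "the folio" (the thing). Presupposed background: same agent, recipient, setting (Henrik / Amira / on Thursday).
Exhaustivity: the folio is the only thing satisfying that background.
Every other fact differs from the presupposition on some backgrounded slot, so none challenges the exhaustivity.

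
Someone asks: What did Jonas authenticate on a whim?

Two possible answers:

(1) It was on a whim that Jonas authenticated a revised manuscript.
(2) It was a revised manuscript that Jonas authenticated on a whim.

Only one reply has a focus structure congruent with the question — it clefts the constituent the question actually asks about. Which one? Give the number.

The question word "what" targets the direct object.
Option (1) clefts "on a whim" — the manner, not what was asked.
Option (2) clefts "a revised manuscript" — that matches what the question asks about.
So the congruent reply is (2).

2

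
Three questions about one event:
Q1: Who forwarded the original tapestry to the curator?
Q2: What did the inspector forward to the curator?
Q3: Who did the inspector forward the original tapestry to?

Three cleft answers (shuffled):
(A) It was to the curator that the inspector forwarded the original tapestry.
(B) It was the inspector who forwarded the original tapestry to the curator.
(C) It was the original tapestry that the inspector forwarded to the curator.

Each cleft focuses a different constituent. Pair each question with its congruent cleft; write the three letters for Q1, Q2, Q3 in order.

Q1 asks about the subject (agent); cleft (B) focuses "the inspector", which is the subject (agent) — so Q1 → B.
Q2 asks about the direct object; cleft (C) focuses "the original tapestry", which is the direct object — so Q2 → C.
Q3 asks about the recipient; cleft (A) focuses "to the curator", which is the recipient — so Q3 → A.
Mapping: Q1→B, Q2→C, Q3→A.

BCA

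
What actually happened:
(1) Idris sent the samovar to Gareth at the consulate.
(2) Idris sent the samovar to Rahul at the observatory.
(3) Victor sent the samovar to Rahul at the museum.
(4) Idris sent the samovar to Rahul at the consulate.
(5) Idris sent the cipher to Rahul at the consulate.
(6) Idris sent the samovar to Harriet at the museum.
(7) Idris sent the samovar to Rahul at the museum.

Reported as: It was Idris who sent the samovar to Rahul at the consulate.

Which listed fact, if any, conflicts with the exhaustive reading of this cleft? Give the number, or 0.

The cleft puts "Idris" in focus and presupposes the open proposition with the samovar as thing and Rahul as recipient and at the consulate as setting.
Exhaustivity: Idris is the only agent satisfying that background.
Every other fact differs from the presupposition on some backgrounded slot, so none challenges the exhaustivity.

0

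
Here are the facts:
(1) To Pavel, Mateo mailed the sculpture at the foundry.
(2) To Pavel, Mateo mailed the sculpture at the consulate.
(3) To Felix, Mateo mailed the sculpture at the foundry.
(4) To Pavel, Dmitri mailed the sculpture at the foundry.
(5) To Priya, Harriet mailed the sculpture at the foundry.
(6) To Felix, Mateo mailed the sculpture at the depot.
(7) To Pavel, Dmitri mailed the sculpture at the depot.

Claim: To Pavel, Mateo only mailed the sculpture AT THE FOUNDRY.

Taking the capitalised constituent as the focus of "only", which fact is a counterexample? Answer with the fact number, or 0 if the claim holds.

2

The capitals mark "at the foundry" as focus. So "only" rules out other settings, with the rest (same agent, thing, recipient (Mateo / the sculpture / Pavel)) as background.
Fact (2) matches on same agent, thing, recipient (Mateo / the sculpture / Pavel), but has setting = at the consulate instead. That refutes the claim.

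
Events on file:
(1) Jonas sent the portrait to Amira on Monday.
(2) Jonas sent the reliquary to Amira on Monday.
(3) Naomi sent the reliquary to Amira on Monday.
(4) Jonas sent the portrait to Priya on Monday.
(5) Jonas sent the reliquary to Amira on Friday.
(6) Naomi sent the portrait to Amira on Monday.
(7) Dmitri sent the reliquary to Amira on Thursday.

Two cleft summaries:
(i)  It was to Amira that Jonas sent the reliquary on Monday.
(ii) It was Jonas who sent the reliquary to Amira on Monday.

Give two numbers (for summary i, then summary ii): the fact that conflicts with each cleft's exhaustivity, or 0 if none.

0, 3

(i): focus "Amira". No fact shares same agent, thing, setting (Jonas / the reliquary / on Monday) with a different recipient. 0.
(ii): focus "Jonas". Looking for same thing, recipient, setting (the reliquary / Amira / on Monday) with some other agent — fact (3) has Naomi there. Refuted.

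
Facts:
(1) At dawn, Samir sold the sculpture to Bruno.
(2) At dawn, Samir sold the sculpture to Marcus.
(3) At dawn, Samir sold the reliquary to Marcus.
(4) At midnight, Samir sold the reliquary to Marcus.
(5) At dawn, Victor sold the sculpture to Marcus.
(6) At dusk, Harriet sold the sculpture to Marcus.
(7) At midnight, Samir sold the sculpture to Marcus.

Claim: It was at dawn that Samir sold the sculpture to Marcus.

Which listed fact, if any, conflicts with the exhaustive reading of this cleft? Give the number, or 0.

7

Focus of the cleft: "at dawn" (the setting). Presupposed background: Samir as agent and the sculpture as thing and Marcus as recipient.
Exhaustivity: at dawn is the only setting satisfying that background.
Fact (7) shares the background but with setting = at midnight; exhaustivity is violated.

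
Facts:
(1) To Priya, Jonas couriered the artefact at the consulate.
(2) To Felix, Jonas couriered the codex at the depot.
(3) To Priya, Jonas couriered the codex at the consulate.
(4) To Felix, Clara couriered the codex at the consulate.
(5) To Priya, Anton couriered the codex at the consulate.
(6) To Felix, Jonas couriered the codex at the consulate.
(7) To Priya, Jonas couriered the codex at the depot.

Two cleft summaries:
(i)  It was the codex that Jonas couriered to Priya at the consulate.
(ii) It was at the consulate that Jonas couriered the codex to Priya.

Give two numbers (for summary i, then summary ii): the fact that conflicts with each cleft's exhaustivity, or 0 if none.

(i): focus "the codex". Looking for agent = Jonas, recipient = Priya, setting = at the consulate with some other thing — fact (1) has the artefact there. Refuted.
(ii): focus "at the consulate". Looking for agent = Jonas, thing = the codex, recipient = Priya with some other setting — fact (7) has at the depot there. Refuted.

1, 7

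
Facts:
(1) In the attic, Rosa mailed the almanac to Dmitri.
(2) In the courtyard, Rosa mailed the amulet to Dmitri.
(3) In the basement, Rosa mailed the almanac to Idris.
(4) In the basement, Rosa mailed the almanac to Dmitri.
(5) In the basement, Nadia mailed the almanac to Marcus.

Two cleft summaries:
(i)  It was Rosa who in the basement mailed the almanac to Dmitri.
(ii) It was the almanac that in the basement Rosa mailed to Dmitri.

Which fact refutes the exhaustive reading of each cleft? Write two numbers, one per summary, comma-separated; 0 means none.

Summary (i) focuses "Rosa" (the agent); background the almanac as thing and Dmitri as recipient and in the basement as setting. No fact matches that background with a different agent, so 0.
Summary (ii) focuses "the almanac" (the thing); background Rosa as agent and Dmitri as recipient and in the basement as setting. No fact matches that background with a different thing, so 0.

0, 0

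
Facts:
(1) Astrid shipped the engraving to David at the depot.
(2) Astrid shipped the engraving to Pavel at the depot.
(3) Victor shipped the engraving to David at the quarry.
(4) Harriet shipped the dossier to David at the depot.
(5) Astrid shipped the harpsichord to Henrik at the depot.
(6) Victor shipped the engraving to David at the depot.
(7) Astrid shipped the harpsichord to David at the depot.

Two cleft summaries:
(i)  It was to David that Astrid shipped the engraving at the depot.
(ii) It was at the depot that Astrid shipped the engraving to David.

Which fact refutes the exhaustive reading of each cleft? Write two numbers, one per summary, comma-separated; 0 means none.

2, 0

(i): focus "David". Looking for Astrid as agent and the engraving as thing and at the depot as setting with some other recipient — fact (2) has Pavel there. Refuted.
(ii): focus "at the depot". No fact shares Astrid as agent and the engraving as thing and David as recipient with a different setting. 0.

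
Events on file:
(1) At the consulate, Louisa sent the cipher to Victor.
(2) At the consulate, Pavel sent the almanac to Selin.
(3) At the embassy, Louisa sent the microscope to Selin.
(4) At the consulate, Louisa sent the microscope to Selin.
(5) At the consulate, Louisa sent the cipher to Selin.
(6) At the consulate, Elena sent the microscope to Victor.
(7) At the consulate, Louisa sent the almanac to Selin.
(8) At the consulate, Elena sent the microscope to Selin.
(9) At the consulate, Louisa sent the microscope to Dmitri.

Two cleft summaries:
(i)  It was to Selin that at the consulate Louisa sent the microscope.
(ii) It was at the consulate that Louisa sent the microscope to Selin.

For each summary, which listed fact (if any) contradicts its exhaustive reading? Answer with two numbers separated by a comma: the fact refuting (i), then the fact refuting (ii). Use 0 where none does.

9, 3

Summary (i) focuses "Selin" (the recipient); background agent = Louisa, thing = the microscope, setting = at the consulate. Fact (9) matches that background with recipient = Dmitri — refutes (i).
Summary (ii) focuses "at the consulate" (the setting); background agent = Louisa, thing = the microscope, recipient = Selin. Fact (3) matches that background with setting = at the embassy — refutes (ii).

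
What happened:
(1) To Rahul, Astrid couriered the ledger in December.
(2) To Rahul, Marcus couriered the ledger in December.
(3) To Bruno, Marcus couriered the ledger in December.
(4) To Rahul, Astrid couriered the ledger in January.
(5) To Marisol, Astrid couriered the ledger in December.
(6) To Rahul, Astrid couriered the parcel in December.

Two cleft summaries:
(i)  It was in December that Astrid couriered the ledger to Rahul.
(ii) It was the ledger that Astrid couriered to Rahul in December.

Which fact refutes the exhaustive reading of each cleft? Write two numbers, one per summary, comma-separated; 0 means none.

(i): focus "in December". Looking for same agent, thing, recipient (Astrid / the ledger / Rahul) with some other setting — fact (4) has in January there. Refuted.
(ii): focus "the ledger". Looking for same agent, recipient, setting (Astrid / Rahul / in December) with some other thing — fact (6) has the parcel there. Refuted.

4, 6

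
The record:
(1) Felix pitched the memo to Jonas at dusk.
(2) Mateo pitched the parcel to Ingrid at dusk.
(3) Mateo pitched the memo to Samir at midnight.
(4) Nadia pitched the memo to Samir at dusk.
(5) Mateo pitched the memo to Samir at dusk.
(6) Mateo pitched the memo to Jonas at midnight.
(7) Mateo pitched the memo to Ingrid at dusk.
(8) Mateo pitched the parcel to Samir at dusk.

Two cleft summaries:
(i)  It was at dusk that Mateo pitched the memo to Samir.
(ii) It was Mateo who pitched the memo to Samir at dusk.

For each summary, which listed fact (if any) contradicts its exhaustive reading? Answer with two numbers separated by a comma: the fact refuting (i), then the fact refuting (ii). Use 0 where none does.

3, 4

(i): focus "at dusk". Looking for same agent, thing, recipient (Mateo / the memo / Samir) with some other setting — fact (3) has at midnight there. Refuted.
(ii): focus "Mateo". Looking for same thing, recipient, setting (the memo / Samir / at dusk) with some other agent — fact (4) has Nadia there. Refuted.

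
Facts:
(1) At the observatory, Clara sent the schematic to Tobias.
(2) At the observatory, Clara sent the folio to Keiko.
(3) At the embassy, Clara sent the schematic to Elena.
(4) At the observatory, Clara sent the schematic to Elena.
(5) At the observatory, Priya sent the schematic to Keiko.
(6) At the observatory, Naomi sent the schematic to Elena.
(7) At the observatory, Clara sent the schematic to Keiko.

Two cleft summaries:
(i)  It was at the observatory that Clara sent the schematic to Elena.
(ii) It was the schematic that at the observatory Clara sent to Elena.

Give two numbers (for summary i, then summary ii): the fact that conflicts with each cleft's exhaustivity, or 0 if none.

(i): focus "at the observatory". Looking for agent = Clara, thing = the schematic, recipient = Elena with some other setting — fact (3) has at the embassy there. Refuted.
(ii): focus "the schematic". No fact shares agent = Clara, recipient = Elena, setting = at the observatory with a different thing. 0.

3, 0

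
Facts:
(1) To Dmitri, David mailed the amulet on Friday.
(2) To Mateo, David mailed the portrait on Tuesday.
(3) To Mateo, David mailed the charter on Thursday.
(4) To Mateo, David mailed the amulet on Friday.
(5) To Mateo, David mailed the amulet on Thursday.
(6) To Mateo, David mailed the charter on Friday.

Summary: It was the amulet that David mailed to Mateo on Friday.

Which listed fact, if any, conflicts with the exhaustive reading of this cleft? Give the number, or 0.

6

The cleft puts "the amulet" in focus and presupposes the open proposition with David as agent and Mateo as recipient and on Friday as setting.
Exhaustivity: the amulet is the only thing satisfying that background.
Fact (6) shares the background but with thing = the charter; exhaustivity is violated.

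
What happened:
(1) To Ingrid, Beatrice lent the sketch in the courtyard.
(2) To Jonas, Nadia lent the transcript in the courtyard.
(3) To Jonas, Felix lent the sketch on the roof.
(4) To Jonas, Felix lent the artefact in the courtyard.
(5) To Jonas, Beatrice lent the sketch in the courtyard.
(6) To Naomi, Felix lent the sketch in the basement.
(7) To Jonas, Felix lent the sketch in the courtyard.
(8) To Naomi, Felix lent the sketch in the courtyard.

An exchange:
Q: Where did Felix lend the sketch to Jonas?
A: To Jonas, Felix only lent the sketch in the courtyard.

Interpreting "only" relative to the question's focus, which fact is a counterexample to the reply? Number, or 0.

Answering "Where did ...?" puts focus on the setting — here, "in the courtyard".
"Only" then excludes alternative settings while the background — Felix as agent and the sketch as thing and Jonas as recipient — is held fixed.
Fact (3) shares the background with a different setting (on the roof) — counterexample.
(Fact (4) would refute a reading with focus on the thing — but that is not what the question asks.)

3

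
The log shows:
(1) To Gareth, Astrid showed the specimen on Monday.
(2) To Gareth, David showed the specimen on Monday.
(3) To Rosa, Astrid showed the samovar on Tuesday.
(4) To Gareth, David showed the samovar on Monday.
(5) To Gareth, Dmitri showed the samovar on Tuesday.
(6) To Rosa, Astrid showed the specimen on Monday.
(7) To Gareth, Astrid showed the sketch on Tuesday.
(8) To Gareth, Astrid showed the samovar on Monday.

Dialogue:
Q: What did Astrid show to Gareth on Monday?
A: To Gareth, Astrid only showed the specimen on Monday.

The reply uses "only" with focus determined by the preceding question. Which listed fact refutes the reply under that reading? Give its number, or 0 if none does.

8

Answering "What did ...?" puts focus on the thing — here, "the specimen".
"Only" then excludes alternative things while the background — agent = Astrid, recipient = Gareth, setting = on Monday — is held fixed.
Fact (8) shares the background with a different thing (the samovar) — counterexample.
(Fact (6) would refute a reading with focus on the recipient — but that is not what the question asks.)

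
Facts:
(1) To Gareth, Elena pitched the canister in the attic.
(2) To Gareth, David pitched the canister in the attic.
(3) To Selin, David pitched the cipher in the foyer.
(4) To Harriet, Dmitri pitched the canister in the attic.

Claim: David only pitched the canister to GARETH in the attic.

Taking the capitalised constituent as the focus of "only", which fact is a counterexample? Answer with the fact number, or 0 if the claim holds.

Focus (in capitals) is "Gareth" — the recipient. "Only" excludes alternative recipients while holding fixed same agent, thing, setting (David / the canister / in the attic).
Every other fact changes something in the background, not just the recipient. Nothing refutes the claim.

0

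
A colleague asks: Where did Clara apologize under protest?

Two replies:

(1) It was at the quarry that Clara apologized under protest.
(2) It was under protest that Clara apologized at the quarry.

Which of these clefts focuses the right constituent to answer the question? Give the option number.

1

The question word "where" targets the location.
Option (1) clefts "at the quarry" — that matches what the question asks about.
Option (2) clefts "under protest" — the manner, not what was asked.
So the congruent reply is (1).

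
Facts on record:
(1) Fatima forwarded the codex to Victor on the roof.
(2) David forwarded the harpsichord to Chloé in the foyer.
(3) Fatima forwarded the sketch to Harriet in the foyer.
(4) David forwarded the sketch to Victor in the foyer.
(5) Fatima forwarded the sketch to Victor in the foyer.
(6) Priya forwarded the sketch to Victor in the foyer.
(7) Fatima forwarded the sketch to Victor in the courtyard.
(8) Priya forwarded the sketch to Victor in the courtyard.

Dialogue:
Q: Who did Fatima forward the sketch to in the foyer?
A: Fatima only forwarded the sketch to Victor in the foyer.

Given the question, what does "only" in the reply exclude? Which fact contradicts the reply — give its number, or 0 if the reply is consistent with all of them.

Answering "Who did ... to ...?" puts focus on the recipient — here, "Victor".
"Only" then excludes alternative recipients while the background — agent = Fatima, thing = the sketch, setting = in the foyer — is held fixed.
Fact (3) keeps agent = Fatima, thing = the sketch, setting = in the foyer but has recipient = Harriet; that refutes the reply.
(Fact (7) would refute a reading with focus on the setting — but that is not what the question asks.)

3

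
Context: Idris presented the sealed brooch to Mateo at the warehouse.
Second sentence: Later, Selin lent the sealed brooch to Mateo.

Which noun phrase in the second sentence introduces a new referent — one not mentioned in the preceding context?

Selin

"the sealed brooch" and "Mateo" in the second sentence are given — already mentioned in the context.
"Selin" has no antecedent in the context; it is discourse-new.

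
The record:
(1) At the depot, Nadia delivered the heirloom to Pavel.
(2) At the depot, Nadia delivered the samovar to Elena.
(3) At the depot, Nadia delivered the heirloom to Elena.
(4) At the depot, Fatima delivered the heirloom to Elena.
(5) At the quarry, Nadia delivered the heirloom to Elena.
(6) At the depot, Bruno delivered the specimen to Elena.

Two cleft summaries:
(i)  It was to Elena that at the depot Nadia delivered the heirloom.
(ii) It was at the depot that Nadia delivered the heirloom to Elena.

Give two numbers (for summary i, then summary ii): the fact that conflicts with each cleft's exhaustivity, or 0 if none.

1, 5

(i): focus "Elena". Looking for Nadia as agent and the heirloom as thing and at the depot as setting with some other recipient — fact (1) has Pavel there. Refuted.
(ii): focus "at the depot". Looking for Nadia as agent and the heirloom as thing and Elena as recipient with some other setting — fact (5) has at the quarry there. Refuted.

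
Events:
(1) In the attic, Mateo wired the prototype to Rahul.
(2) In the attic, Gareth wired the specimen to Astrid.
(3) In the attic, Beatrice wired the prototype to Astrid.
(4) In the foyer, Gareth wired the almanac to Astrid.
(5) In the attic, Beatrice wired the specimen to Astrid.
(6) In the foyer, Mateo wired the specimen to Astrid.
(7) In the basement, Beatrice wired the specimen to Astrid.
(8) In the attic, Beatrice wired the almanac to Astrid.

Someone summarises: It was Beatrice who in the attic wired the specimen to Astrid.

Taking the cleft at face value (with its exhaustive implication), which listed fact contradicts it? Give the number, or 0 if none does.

2

The cleft puts "Beatrice" in focus and presupposes the open proposition with same thing, recipient, setting (the specimen / Astrid / in the attic).
Exhaustivity: Beatrice is the only agent satisfying that background.
But fact (2) also has same thing, recipient, setting (the specimen / Astrid / in the attic), with agent = Gareth — so the exhaustive reading fails.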